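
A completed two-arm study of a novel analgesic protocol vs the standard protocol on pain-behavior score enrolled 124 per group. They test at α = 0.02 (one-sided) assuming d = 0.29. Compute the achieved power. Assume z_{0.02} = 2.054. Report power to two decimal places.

power ≈ 0.59

For two equal groups, power = Φ(d·√(n/2) − z_{α}).
d·√(n/2) = 0.29 × √(124/2) = 0.29 × 7.874 = 2.283.
z_β = 2.283 − 2.054 = 0.229.
Power = Φ(0.229) = 0.591.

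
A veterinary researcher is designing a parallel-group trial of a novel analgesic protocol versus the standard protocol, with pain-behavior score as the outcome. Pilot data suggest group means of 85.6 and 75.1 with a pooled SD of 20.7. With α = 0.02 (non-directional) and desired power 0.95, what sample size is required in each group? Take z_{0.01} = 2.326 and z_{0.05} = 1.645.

Cohen's d = |M₁ − M₂| / SD_pooled = |85.6 − 75.1| / 20.7 = 10.5 / 20.7 = 0.507.
For two independent groups with equal n: n = 2·((z_{α/2} + z_β) / d)².
z_{α/2} + z_β = 2.326 + 1.645 = 3.971.
n = 2 × (3.971 / 0.507)² = 2 × 7.832² = 2 × 61.35 = 122.7.
Round up to the next whole participant.

n = 123 per group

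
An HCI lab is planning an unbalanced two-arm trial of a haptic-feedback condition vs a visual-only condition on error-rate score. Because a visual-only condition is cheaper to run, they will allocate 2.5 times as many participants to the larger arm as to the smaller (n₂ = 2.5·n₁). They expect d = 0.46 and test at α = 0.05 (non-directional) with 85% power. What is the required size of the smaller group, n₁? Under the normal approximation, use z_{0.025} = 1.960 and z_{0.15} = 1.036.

n₁ = 60

With allocation ratio k = n₂/n₁ = 2.5, Var(x̄₁−x̄₂) = σ²(1/n₁ + 1/(k·n₁)) = σ²·(k+1)/(k·n₁).
So n₁ = (1 + 1/k)·((z_{α/2} + z_β)/d)² = 1.400 × (2.996/0.46)².
n₁ = 1.400 × 42.42 = 59.4.
Round up: n₁ = 60, giving n₂ = 2.5 × 60 = 150.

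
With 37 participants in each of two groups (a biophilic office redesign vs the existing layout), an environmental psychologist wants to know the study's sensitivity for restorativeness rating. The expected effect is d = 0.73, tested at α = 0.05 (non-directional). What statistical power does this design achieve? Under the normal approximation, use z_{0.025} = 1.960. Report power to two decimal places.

power ≈ 0.88

For two equal groups, power = Φ(d·√(n/2) − z_{α/2}).
d·√(n/2) = 0.73 × √(37/2) = 0.73 × 4.301 = 3.140.
z_β = 3.140 − 1.960 = 1.180.
Power = Φ(1.180) = 0.881.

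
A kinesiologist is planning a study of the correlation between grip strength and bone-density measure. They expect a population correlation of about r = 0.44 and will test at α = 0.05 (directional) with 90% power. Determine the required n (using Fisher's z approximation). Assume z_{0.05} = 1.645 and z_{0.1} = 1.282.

Fisher's z: C = ½·ln((1+r)/(1−r)) = ½·ln(2.5714) = 0.4722.
n = ((z_{α} + z_β)/C)² + 3.
(1.645 + 1.282) / 0.4722 = 2.927 / 0.4722 = 6.199.
n = 6.199² + 3 = 38.42 + 3 = 41.4.
Round up.

n = 42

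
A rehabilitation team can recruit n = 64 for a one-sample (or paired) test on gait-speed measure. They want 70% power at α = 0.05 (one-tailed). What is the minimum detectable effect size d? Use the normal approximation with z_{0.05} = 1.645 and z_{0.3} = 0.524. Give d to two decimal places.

d_min ≈ 0.27

For a single sample (or paired design) of n = 64: d_min = (z_{α} + z_β)/√n.
z-sum = 1.645 + 0.524 = 2.169.
d_min = 2.169 / √64 = 2.169 / 8.000 = 0.271.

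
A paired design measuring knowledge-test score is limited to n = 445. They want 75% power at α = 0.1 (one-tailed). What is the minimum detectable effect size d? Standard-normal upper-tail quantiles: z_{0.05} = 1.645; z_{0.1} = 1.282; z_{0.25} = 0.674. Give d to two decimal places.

For a single sample (or paired design) of n = 445: d_min = (z_{α} + z_β)/√n.
z-sum = 1.282 + 0.674 = 1.956.
d_min = 1.956 / √445 = 1.956 / 21.095 = 0.093.

d_min ≈ 0.09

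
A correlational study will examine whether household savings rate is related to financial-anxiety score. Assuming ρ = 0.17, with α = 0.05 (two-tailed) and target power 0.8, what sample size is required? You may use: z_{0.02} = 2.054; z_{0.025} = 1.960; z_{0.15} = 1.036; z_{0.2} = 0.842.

Fisher's z: C = ½·ln((1+r)/(1−r)) = ½·ln(1.4096) = 0.1717.
n = ((z_{α/2} + z_β)/C)² + 3.
(1.960 + 0.842) / 0.1717 = 2.802 / 0.1717 = 16.319.
n = 16.319² + 3 = 266.32 + 3 = 269.3.
Round up.

n = 270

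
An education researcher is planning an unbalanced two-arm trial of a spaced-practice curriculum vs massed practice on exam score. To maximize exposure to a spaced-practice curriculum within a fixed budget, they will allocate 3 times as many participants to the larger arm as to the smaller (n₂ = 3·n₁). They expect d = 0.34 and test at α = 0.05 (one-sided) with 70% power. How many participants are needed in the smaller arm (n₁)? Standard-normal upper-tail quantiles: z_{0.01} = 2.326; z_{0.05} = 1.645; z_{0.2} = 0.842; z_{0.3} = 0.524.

With allocation ratio k = n₂/n₁ = 3, Var(x̄₁−x̄₂) = σ²(1/n₁ + 1/(k·n₁)) = σ²·(k+1)/(k·n₁).
So n₁ = (1 + 1/k)·((z_{α} + z_β)/d)² = 1.333 × (2.169/0.34)².
n₁ = 1.333 × 40.70 = 54.3.
Round up: n₁ = 55, giving n₂ = 3 × 55 = 165.

n₁ = 55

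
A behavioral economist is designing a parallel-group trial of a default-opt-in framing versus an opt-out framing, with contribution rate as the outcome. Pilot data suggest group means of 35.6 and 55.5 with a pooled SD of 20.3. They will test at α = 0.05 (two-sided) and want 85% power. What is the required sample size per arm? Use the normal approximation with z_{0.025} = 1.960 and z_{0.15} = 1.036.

n = 19 per group

Cohen's d = |M₁ − M₂| / SD_pooled = |35.6 − 55.5| / 20.3 = 19.9 / 20.3 = 0.980.
For two independent groups with equal n: n = 2·((z_{α/2} + z_β) / d)².
z_{α/2} + z_β = 1.960 + 1.036 = 2.996.
n = 2 × (2.996 / 0.980)² = 2 × 3.057² = 2 × 9.35 = 18.7.
Round up to the next whole participant.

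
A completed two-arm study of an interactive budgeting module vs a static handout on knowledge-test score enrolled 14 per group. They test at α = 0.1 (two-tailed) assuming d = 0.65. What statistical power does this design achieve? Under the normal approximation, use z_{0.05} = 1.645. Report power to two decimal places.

For two equal groups, power = Φ(d·√(n/2) − z_{α/2}).
d·√(n/2) = 0.65 × √(14/2) = 0.65 × 2.646 = 1.720.
z_β = 1.720 − 1.645 = 0.075.
Power = Φ(0.075) = 0.530.

power ≈ 0.53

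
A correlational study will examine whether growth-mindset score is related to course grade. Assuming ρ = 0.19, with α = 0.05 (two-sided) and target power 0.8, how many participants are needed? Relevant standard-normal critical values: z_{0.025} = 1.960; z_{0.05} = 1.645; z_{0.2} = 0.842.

n = 216

Fisher's z: C = ½·ln((1+r)/(1−r)) = ½·ln(1.4691) = 0.1923.
n = ((z_{α/2} + z_β)/C)² + 3.
(1.960 + 0.842) / 0.1923 = 2.802 / 0.1923 = 14.571.
n = 14.571² + 3 = 212.31 + 3 = 215.3.
Round up.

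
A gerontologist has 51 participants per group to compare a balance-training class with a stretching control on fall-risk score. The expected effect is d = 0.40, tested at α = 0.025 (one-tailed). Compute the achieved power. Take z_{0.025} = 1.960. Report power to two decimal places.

For two equal groups, power = Φ(d·√(n/2) − z_{α}).
d·√(n/2) = 0.40 × √(51/2) = 0.40 × 5.050 = 2.020.
z_β = 2.020 − 1.960 = 0.060.
Power = Φ(0.060) = 0.524.

power ≈ 0.52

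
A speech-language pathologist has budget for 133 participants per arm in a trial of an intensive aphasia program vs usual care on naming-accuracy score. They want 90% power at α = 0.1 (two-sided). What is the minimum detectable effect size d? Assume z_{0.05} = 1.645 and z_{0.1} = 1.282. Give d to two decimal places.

d_min ≈ 0.36

For two independent groups of n = 133 each: d_min = (z_{α/2} + z_β)·√(2/n).
z-sum = 1.645 + 1.282 = 2.927.
d_min = 2.927 × √(2/133) = 2.927 × 0.1226 = 0.359.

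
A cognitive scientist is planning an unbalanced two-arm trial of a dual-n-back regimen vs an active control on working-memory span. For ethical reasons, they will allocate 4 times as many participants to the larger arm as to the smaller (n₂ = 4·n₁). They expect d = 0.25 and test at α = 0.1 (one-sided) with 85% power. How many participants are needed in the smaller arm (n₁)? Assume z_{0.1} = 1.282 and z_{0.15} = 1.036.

With allocation ratio k = n₂/n₁ = 4, Var(x̄₁−x̄₂) = σ²(1/n₁ + 1/(k·n₁)) = σ²·(k+1)/(k·n₁).
So n₁ = (1 + 1/k)·((z_{α} + z_β)/d)² = 1.250 × (2.318/0.25)².
n₁ = 1.250 × 85.97 = 107.5.
Round up: n₁ = 108, giving n₂ = 4 × 108 = 432.

n₁ = 108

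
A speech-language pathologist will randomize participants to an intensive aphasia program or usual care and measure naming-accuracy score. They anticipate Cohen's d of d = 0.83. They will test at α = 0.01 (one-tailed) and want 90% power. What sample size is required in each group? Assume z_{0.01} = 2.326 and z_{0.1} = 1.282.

For two independent groups with equal n: n = 2·((z_{α} + z_β) / d)².
z_{α} + z_β = 2.326 + 1.282 = 3.608.
n = 2 × (3.608 / 0.83)² = 2 × 4.347² = 2 × 18.90 = 37.8.
Round up to the next whole participant.

n = 38 per group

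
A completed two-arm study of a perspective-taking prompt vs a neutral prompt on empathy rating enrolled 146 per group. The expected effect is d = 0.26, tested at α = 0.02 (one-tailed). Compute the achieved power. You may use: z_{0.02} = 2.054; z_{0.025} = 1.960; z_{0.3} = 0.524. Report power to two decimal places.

For two equal groups, power = Φ(d·√(n/2) − z_{α}).
d·√(n/2) = 0.26 × √(146/2) = 0.26 × 8.544 = 2.221.
z_β = 2.221 − 2.054 = 0.167.
Power = Φ(0.167) = 0.566.

power ≈ 0.57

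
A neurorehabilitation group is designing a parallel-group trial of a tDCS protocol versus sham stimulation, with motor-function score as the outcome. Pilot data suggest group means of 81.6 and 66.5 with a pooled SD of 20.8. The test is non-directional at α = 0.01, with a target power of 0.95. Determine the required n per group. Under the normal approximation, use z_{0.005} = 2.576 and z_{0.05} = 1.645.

n = 68 per group

Cohen's d = |M₁ − M₂| / SD_pooled = |81.6 − 66.5| / 20.8 = 15.1 / 20.8 = 0.726.
For two independent groups with equal n: n = 2·((z_{α/2} + z_β) / d)².
z_{α/2} + z_β = 2.576 + 1.645 = 4.221.
n = 2 × (4.221 / 0.726)² = 2 × 5.814² = 2 × 33.80 = 67.6.
Round up to the next whole participant.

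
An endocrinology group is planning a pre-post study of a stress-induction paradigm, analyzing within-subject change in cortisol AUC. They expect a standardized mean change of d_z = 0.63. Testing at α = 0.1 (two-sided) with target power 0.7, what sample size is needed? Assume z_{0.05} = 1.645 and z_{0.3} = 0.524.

For a paired (one-sample on differences) test: n = ((z_{α/2} + z_β) / d)².
z_{α/2} + z_β = 1.645 + 0.524 = 2.169.
n = (2.169 / 0.63)² = 3.443² = 11.85.
Round up.

n = 12 pairs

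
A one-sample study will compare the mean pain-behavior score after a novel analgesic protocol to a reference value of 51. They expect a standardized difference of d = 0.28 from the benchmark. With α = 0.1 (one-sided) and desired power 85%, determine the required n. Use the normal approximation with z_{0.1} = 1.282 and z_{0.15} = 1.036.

n = 69

For a one-sample test: n = ((z_{α} + z_β) / d)².
z_{α} + z_β = 1.282 + 1.036 = 2.318.
n = (2.318 / 0.28)² = 8.279² = 68.53.
Round up.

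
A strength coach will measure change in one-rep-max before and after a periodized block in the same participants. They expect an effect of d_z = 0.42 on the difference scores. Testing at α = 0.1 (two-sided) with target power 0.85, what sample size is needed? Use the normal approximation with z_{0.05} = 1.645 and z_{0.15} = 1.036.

For a paired (one-sample on differences) test: n = ((z_{α/2} + z_β) / d)².
z_{α/2} + z_β = 1.645 + 1.036 = 2.681.
n = (2.681 / 0.42)² = 6.383² = 40.75.
Round up.

n = 41 pairs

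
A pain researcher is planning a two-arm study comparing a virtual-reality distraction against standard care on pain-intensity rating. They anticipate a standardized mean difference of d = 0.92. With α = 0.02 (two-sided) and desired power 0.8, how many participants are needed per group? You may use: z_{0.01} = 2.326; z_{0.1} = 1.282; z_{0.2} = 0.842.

For two independent groups with equal n: n = 2·((z_{α/2} + z_β) / d)².
z_{α/2} + z_β = 2.326 + 0.842 = 3.168.
n = 2 × (3.168 / 0.92)² = 2 × 3.443² = 2 × 11.86 = 23.7.
Round up to the next whole participant.

n = 24 per group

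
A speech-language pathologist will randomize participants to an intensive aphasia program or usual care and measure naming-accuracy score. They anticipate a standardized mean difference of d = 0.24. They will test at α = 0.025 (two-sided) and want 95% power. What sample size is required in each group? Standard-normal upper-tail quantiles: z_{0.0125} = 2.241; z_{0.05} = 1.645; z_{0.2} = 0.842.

For two independent groups with equal n: n = 2·((z_{α/2} + z_β) / d)².
z_{α/2} + z_β = 2.241 + 1.645 = 3.886.
n = 2 × (3.886 / 0.24)² = 2 × 16.192² = 2 × 262.17 = 524.3.
Round up to the next whole participant.

n = 525 per group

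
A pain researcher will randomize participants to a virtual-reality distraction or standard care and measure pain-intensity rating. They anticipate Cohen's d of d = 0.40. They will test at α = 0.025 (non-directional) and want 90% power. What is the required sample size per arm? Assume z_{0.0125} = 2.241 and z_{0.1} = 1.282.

n = 156 per group

For two independent groups with equal n: n = 2·((z_{α/2} + z_β) / d)².
z_{α/2} + z_β = 2.241 + 1.282 = 3.523.
n = 2 × (3.523 / 0.40)² = 2 × 8.807² = 2 × 77.57 = 155.1.
Round up to the next whole participant.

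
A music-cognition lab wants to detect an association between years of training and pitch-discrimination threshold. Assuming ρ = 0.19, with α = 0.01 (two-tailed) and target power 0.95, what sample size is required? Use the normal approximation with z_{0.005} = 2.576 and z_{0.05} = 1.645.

n = 485

Fisher's z: C = ½·ln((1+r)/(1−r)) = ½·ln(1.4691) = 0.1923.
n = ((z_{α/2} + z_β)/C)² + 3.
(2.576 + 1.645) / 0.1923 = 4.221 / 0.1923 = 21.950.
n = 21.950² + 3 = 481.81 + 3 = 484.8.
Round up.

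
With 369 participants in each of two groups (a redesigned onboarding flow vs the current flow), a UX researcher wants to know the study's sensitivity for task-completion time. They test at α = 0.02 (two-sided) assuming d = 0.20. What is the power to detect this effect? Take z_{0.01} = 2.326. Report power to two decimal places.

power ≈ 0.65

For two equal groups, power = Φ(d·√(n/2) − z_{α/2}).
d·√(n/2) = 0.20 × √(369/2) = 0.20 × 13.583 = 2.717.
z_β = 2.717 − 2.326 = 0.391.
Power = Φ(0.391) = 0.652.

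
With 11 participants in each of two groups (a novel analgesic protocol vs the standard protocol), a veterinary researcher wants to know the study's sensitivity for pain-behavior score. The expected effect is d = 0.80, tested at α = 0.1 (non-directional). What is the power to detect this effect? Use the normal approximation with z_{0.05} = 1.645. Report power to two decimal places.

For two equal groups, power = Φ(d·√(n/2) − z_{α/2}).
d·√(n/2) = 0.80 × √(11/2) = 0.80 × 2.345 = 1.876.
z_β = 1.876 − 1.645 = 0.231.
Power = Φ(0.231) = 0.591.

power ≈ 0.59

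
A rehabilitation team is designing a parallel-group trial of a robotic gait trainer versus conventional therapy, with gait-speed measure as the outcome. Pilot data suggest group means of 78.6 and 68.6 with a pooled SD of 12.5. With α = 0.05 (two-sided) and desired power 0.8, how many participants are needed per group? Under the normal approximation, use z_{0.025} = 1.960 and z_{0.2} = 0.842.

Cohen's d = |M₁ − M₂| / SD_pooled = |78.6 − 68.6| / 12.5 = 10.0 / 12.5 = 0.800.
For two independent groups with equal n: n = 2·((z_{α/2} + z_β) / d)².
z_{α/2} + z_β = 1.960 + 0.842 = 2.802.
n = 2 × (2.802 / 0.800)² = 2 × 3.502² = 2 × 12.27 = 24.5.
Round up to the next whole participant.

n = 25 per group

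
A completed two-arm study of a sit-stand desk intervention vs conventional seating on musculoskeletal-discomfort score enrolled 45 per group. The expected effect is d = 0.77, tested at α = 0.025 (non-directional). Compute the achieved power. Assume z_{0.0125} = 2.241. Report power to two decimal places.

For two equal groups, power = Φ(d·√(n/2) − z_{α/2}).
d·√(n/2) = 0.77 × √(45/2) = 0.77 × 4.743 = 3.652.
z_β = 3.652 − 2.241 = 1.411.
Power = Φ(1.411) = 0.921.

power ≈ 0.92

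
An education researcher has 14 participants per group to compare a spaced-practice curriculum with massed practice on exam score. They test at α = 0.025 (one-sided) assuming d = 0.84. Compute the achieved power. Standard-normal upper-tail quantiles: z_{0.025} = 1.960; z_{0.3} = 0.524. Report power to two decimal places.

power ≈ 0.60

For two equal groups, power = Φ(d·√(n/2) − z_{α}).
d·√(n/2) = 0.84 × √(14/2) = 0.84 × 2.646 = 2.222.
z_β = 2.222 − 1.960 = 0.262.
Power = Φ(0.262) = 0.604.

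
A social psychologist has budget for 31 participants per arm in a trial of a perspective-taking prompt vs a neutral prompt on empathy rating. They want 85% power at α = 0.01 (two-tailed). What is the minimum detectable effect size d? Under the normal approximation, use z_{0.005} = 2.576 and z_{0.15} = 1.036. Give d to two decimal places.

d_min ≈ 0.92

For two independent groups of n = 31 each: d_min = (z_{α/2} + z_β)·√(2/n).
z-sum = 2.576 + 1.036 = 3.612.
d_min = 3.612 × √(2/31) = 3.612 × 0.2540 = 0.917.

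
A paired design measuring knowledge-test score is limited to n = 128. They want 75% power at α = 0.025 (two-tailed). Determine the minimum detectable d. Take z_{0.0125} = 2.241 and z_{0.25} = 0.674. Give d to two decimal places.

d_min ≈ 0.26

For a single sample (or paired design) of n = 128: d_min = (z_{α/2} + z_β)/√n.
z-sum = 2.241 + 0.674 = 2.915.
d_min = 2.915 / √128 = 2.915 / 11.314 = 0.258.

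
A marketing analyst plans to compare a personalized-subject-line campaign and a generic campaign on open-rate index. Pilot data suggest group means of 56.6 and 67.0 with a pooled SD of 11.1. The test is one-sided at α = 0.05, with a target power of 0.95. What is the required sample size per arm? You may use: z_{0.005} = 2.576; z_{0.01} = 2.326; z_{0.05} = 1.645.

n = 25 per group

Cohen's d = |M₁ − M₂| / SD_pooled = |56.6 − 67.0| / 11.1 = 10.4 / 11.1 = 0.937.
For two independent groups with equal n: n = 2·((z_{α} + z_β) / d)².
z_{α} + z_β = 1.645 + 1.645 = 3.290.
n = 2 × (3.290 / 0.937)² = 2 × 3.511² = 2 × 12.33 = 24.7.
Round up to the next whole participant.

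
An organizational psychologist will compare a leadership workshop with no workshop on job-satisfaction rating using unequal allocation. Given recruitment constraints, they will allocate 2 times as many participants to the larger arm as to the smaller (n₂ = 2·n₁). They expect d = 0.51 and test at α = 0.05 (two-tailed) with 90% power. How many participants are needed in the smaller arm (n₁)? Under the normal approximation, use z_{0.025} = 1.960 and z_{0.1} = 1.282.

n₁ = 61

With allocation ratio k = n₂/n₁ = 2, Var(x̄₁−x̄₂) = σ²(1/n₁ + 1/(k·n₁)) = σ²·(k+1)/(k·n₁).
So n₁ = (1 + 1/k)·((z_{α/2} + z_β)/d)² = 1.500 × (3.242/0.51)².
n₁ = 1.500 × 40.41 = 60.6.
Round up: n₁ = 61, giving n₂ = 2 × 61 = 122.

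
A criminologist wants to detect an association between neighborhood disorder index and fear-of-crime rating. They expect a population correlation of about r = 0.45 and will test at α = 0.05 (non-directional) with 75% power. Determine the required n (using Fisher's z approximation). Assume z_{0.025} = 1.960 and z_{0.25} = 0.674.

n = 33

Fisher's z: C = ½·ln((1+r)/(1−r)) = ½·ln(2.6364) = 0.4847.
n = ((z_{α/2} + z_β)/C)² + 3.
(1.960 + 0.674) / 0.4847 = 2.634 / 0.4847 = 5.434.
n = 5.434² + 3 = 29.53 + 3 = 32.5.
Round up.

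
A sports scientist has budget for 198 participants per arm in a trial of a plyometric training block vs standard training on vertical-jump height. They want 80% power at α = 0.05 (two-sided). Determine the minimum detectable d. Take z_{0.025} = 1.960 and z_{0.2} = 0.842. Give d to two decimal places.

For two independent groups of n = 198 each: d_min = (z_{α/2} + z_β)·√(2/n).
z-sum = 1.960 + 0.842 = 2.802.
d_min = 2.802 × √(2/198) = 2.802 × 0.1005 = 0.282.

d_min ≈ 0.28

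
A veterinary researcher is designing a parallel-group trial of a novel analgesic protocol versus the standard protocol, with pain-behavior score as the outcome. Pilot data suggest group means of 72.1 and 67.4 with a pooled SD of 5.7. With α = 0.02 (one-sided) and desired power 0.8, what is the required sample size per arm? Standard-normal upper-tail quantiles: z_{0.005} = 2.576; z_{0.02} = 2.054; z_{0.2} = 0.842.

n = 25 per group

Cohen's d = |M₁ − M₂| / SD_pooled = |72.1 − 67.4| / 5.7 = 4.7 / 5.7 = 0.825.
For two independent groups with equal n: n = 2·((z_{α} + z_β) / d)².
z_{α} + z_β = 2.054 + 0.842 = 2.896.
n = 2 × (2.896 / 0.825)² = 2 × 3.510² = 2 × 12.32 = 24.6.
Round up to the next whole participant.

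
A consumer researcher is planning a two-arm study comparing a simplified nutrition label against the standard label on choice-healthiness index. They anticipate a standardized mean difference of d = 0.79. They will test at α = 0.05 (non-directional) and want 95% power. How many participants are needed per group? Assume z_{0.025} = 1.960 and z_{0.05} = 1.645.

n = 42 per group

For two independent groups with equal n: n = 2·((z_{α/2} + z_β) / d)².
z_{α/2} + z_β = 1.960 + 1.645 = 3.605.
n = 2 × (3.605 / 0.79)² = 2 × 4.563² = 2 × 20.82 = 41.6.
Round up to the next whole participant.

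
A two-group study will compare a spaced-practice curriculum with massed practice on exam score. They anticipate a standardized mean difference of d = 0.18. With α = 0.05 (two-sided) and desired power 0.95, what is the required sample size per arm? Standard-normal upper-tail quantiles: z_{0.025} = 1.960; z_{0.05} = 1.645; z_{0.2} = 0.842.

For two independent groups with equal n: n = 2·((z_{α/2} + z_β) / d)².
z_{α/2} + z_β = 1.960 + 1.645 = 3.605.
n = 2 × (3.605 / 0.18)² = 2 × 20.028² = 2 × 401.11 = 802.2.
Round up to the next whole participant.

n = 803 per group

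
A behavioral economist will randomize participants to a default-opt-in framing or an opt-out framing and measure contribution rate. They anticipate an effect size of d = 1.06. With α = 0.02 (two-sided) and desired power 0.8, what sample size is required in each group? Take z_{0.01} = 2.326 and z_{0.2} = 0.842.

For two independent groups with equal n: n = 2·((z_{α/2} + z_β) / d)².
z_{α/2} + z_β = 2.326 + 0.842 = 3.168.
n = 2 × (3.168 / 1.06)² = 2 × 2.989² = 2 × 8.93 = 17.9.
Round up to the next whole participant.

n = 18 per group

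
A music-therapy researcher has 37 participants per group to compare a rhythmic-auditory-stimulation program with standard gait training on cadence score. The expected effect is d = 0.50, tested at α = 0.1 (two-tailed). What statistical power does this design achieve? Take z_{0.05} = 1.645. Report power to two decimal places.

power ≈ 0.69

For two equal groups, power = Φ(d·√(n/2) − z_{α/2}).
d·√(n/2) = 0.50 × √(37/2) = 0.50 × 4.301 = 2.151.
z_β = 2.151 − 1.645 = 0.506.
Power = Φ(0.506) = 0.693.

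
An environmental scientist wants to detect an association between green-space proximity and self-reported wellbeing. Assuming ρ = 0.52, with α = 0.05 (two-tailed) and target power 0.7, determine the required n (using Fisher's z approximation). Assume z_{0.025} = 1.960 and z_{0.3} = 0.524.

Fisher's z: C = ½·ln((1+r)/(1−r)) = ½·ln(3.1667) = 0.5763.
n = ((z_{α/2} + z_β)/C)² + 3.
(1.960 + 0.524) / 0.5763 = 2.484 / 0.5763 = 4.310.
n = 4.310² + 3 = 18.58 + 3 = 21.6.
Round up.

n = 22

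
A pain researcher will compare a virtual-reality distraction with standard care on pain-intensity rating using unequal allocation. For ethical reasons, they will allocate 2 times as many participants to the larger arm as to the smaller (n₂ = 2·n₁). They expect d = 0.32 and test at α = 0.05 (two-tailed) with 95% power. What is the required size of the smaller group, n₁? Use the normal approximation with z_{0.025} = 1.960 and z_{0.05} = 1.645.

With allocation ratio k = n₂/n₁ = 2, Var(x̄₁−x̄₂) = σ²(1/n₁ + 1/(k·n₁)) = σ²·(k+1)/(k·n₁).
So n₁ = (1 + 1/k)·((z_{α/2} + z_β)/d)² = 1.500 × (3.605/0.32)².
n₁ = 1.500 × 126.91 = 190.4.
Round up: n₁ = 191, giving n₂ = 2 × 191 = 382.

n₁ = 191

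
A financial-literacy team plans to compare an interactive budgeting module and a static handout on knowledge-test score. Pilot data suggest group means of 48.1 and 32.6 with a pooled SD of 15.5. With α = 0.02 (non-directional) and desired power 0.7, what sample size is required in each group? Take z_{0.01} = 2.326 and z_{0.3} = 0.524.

n = 17 per group

Cohen's d = |M₁ − M₂| / SD_pooled = |48.1 − 32.6| / 15.5 = 15.5 / 15.5 = 1.000.
For two independent groups with equal n: n = 2·((z_{α/2} + z_β) / d)².
z_{α/2} + z_β = 2.326 + 0.524 = 2.850.
n = 2 × (2.850 / 1.000)² = 2 × 2.850² = 2 × 8.12 = 16.2.
Round up to the next whole participant.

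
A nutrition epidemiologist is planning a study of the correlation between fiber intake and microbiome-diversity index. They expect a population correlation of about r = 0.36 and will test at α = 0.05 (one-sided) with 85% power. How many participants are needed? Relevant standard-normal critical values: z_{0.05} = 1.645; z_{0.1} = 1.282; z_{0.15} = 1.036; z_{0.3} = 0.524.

Fisher's z: C = ½·ln((1+r)/(1−r)) = ½·ln(2.1250) = 0.3769.
n = ((z_{α} + z_β)/C)² + 3.
(1.645 + 1.036) / 0.3769 = 2.681 / 0.3769 = 7.113.
n = 7.113² + 3 = 50.60 + 3 = 53.6.
Round up.

n = 54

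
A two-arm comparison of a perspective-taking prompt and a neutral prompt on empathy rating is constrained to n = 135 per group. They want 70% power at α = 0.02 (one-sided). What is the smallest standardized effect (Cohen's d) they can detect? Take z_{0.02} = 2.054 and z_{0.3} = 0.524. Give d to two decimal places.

d_min ≈ 0.31

For two independent groups of n = 135 each: d_min = (z_{α} + z_β)·√(2/n).
z-sum = 2.054 + 0.524 = 2.578.
d_min = 2.578 × √(2/135) = 2.578 × 0.1217 = 0.314.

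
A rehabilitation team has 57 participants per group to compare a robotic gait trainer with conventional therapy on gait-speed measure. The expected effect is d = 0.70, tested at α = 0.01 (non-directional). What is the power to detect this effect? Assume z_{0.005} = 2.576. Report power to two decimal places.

For two equal groups, power = Φ(d·√(n/2) − z_{α/2}).
d·√(n/2) = 0.70 × √(57/2) = 0.70 × 5.339 = 3.737.
z_β = 3.737 − 2.576 = 1.161.
Power = Φ(1.161) = 0.877.

power ≈ 0.88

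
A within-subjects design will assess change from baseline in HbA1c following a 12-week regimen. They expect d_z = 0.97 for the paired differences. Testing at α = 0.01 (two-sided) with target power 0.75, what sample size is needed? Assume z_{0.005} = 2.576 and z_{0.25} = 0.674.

For a paired (one-sample on differences) test: n = ((z_{α/2} + z_β) / d)².
z_{α/2} + z_β = 2.576 + 0.674 = 3.250.
n = (3.250 / 0.97)² = 3.351² = 11.23.
Round up.

n = 12 pairs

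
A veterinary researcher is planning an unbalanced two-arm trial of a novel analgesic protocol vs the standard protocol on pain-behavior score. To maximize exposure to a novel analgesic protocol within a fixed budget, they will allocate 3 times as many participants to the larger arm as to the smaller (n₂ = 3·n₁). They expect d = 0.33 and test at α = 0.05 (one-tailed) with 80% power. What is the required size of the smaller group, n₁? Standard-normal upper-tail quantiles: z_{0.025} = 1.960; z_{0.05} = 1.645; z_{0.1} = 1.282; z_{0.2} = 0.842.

With allocation ratio k = n₂/n₁ = 3, Var(x̄₁−x̄₂) = σ²(1/n₁ + 1/(k·n₁)) = σ²·(k+1)/(k·n₁).
So n₁ = (1 + 1/k)·((z_{α} + z_β)/d)² = 1.333 × (2.487/0.33)².
n₁ = 1.333 × 56.80 = 75.7.
Round up: n₁ = 76, giving n₂ = 3 × 76 = 228.

n₁ = 76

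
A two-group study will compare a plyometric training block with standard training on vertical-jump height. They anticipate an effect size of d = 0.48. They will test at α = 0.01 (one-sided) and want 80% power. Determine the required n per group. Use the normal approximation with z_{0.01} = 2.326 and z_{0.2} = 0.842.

n = 88 per group

For two independent groups with equal n: n = 2·((z_{α} + z_β) / d)².
z_{α} + z_β = 2.326 + 0.842 = 3.168.
n = 2 × (3.168 / 0.48)² = 2 × 6.600² = 2 × 43.56 = 87.1.
Round up to the next whole participant.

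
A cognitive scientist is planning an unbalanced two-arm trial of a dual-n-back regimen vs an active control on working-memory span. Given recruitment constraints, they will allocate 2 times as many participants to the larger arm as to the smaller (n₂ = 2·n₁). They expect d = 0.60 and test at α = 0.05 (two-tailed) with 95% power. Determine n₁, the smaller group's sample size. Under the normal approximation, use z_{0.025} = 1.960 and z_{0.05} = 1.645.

n₁ = 55

With allocation ratio k = n₂/n₁ = 2, Var(x̄₁−x̄₂) = σ²(1/n₁ + 1/(k·n₁)) = σ²·(k+1)/(k·n₁).
So n₁ = (1 + 1/k)·((z_{α/2} + z_β)/d)² = 1.500 × (3.605/0.60)².
n₁ = 1.500 × 36.10 = 54.2.
Round up: n₁ = 55, giving n₂ = 2 × 55 = 110.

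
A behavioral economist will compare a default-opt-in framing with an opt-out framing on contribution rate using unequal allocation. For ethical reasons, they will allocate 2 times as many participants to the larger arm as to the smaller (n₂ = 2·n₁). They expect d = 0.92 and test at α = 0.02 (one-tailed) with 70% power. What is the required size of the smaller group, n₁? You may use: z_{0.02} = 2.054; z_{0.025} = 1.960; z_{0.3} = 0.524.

n₁ = 12

With allocation ratio k = n₂/n₁ = 2, Var(x̄₁−x̄₂) = σ²(1/n₁ + 1/(k·n₁)) = σ²·(k+1)/(k·n₁).
So n₁ = (1 + 1/k)·((z_{α} + z_β)/d)² = 1.500 × (2.578/0.92)².
n₁ = 1.500 × 7.85 = 11.8.
Round up: n₁ = 12, giving n₂ = 2 × 12 = 24.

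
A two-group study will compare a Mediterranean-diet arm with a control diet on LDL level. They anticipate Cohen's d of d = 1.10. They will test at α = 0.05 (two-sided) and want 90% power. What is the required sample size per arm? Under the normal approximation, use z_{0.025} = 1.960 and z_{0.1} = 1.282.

For two independent groups with equal n: n = 2·((z_{α/2} + z_β) / d)².
z_{α/2} + z_β = 1.960 + 1.282 = 3.242.
n = 2 × (3.242 / 1.10)² = 2 × 2.947² = 2 × 8.69 = 17.4.
Round up to the next whole participant.

n = 18 per group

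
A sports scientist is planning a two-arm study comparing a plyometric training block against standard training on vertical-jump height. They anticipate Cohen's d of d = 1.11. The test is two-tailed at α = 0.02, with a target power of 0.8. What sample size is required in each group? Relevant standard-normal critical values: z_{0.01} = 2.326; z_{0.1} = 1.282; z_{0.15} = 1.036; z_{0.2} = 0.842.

n = 17 per group

For two independent groups with equal n: n = 2·((z_{α/2} + z_β) / d)².
z_{α/2} + z_β = 2.326 + 0.842 = 3.168.
n = 2 × (3.168 / 1.11)² = 2 × 2.854² = 2 × 8.15 = 16.3.
Round up to the next whole participant.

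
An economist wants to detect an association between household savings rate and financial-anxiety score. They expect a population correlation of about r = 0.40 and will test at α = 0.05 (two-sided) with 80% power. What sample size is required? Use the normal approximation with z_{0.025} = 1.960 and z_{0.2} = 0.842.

n = 47

Fisher's z: C = ½·ln((1+r)/(1−r)) = ½·ln(2.3333) = 0.4236.
n = ((z_{α/2} + z_β)/C)² + 3.
(1.960 + 0.842) / 0.4236 = 2.802 / 0.4236 = 6.615.
n = 6.615² + 3 = 43.75 + 3 = 46.8.
Round up.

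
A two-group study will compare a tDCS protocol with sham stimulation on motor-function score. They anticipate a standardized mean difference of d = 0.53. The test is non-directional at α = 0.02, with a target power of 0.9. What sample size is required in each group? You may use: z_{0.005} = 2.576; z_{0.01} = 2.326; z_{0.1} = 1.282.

For two independent groups with equal n: n = 2·((z_{α/2} + z_β) / d)².
z_{α/2} + z_β = 2.326 + 1.282 = 3.608.
n = 2 × (3.608 / 0.53)² = 2 × 6.808² = 2 × 46.34 = 92.7.
Round up to the next whole participant.

n = 93 per group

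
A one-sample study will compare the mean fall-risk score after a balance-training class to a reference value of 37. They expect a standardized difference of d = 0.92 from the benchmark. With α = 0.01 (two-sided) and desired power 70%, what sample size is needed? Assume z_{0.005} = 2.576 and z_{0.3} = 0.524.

For a one-sample test: n = ((z_{α/2} + z_β) / d)².
z_{α/2} + z_β = 2.576 + 0.524 = 3.100.
n = (3.100 / 0.92)² = 3.370² = 11.35.
Round up.

n = 12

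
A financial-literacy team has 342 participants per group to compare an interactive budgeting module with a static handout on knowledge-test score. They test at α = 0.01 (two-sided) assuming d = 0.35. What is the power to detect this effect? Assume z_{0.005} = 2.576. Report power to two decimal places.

power ≈ 0.98

For two equal groups, power = Φ(d·√(n/2) − z_{α/2}).
d·√(n/2) = 0.35 × √(342/2) = 0.35 × 13.077 = 4.577.
z_β = 4.577 − 2.576 = 2.001.
Power = Φ(2.001) = 0.977.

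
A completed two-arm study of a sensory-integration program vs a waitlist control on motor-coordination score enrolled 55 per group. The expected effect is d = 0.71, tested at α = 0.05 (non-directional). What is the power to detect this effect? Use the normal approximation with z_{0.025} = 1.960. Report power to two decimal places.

power ≈ 0.96

For two equal groups, power = Φ(d·√(n/2) − z_{α/2}).
d·√(n/2) = 0.71 × √(55/2) = 0.71 × 5.244 = 3.723.
z_β = 3.723 − 1.960 = 1.763.
Power = Φ(1.763) = 0.961.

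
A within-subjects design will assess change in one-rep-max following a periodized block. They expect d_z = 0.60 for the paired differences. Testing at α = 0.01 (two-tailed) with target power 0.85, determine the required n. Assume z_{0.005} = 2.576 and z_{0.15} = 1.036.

n = 37 pairs

For a paired (one-sample on differences) test: n = ((z_{α/2} + z_β) / d)².
z_{α/2} + z_β = 2.576 + 1.036 = 3.612.
n = (3.612 / 0.60)² = 6.020² = 36.24.
Round up.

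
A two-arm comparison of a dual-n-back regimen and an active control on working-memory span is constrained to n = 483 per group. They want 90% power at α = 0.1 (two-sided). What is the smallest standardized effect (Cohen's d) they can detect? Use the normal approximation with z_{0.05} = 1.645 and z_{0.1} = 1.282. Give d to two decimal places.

For two independent groups of n = 483 each: d_min = (z_{α/2} + z_β)·√(2/n).
z-sum = 1.645 + 1.282 = 2.927.
d_min = 2.927 × √(2/483) = 2.927 × 0.0643 = 0.188.

d_min ≈ 0.19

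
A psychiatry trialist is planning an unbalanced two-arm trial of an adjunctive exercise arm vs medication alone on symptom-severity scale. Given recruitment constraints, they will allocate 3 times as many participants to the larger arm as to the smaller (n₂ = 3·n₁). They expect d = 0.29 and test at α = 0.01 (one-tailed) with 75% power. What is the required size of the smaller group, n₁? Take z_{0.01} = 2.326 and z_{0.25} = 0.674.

With allocation ratio k = n₂/n₁ = 3, Var(x̄₁−x̄₂) = σ²(1/n₁ + 1/(k·n₁)) = σ²·(k+1)/(k·n₁).
So n₁ = (1 + 1/k)·((z_{α} + z_β)/d)² = 1.333 × (3.000/0.29)².
n₁ = 1.333 × 107.02 = 142.7.
Round up: n₁ = 143, giving n₂ = 3 × 143 = 429.

n₁ = 143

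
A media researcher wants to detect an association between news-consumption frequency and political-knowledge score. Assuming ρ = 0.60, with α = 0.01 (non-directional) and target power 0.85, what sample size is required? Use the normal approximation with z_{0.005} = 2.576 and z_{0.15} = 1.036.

n = 31

Fisher's z: C = ½·ln((1+r)/(1−r)) = ½·ln(4.0000) = 0.6931.
n = ((z_{α/2} + z_β)/C)² + 3.
(2.576 + 1.036) / 0.6931 = 3.612 / 0.6931 = 5.211.
n = 5.211² + 3 = 27.16 + 3 = 30.2.
Round up.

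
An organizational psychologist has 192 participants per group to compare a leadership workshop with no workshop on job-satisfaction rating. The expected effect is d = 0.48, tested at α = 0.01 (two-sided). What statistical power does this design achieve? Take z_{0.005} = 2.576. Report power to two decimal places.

power ≈ 0.98

For two equal groups, power = Φ(d·√(n/2) − z_{α/2}).
d·√(n/2) = 0.48 × √(192/2) = 0.48 × 9.798 = 4.703.
z_β = 4.703 − 2.576 = 2.127.
Power = Φ(2.127) = 0.983.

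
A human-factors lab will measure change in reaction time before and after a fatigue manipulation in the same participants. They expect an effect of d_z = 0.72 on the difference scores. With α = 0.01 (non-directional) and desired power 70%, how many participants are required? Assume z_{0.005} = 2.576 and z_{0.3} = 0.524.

n = 19 pairs

For a paired (one-sample on differences) test: n = ((z_{α/2} + z_β) / d)².
z_{α/2} + z_β = 2.576 + 0.524 = 3.100.
n = (3.100 / 0.72)² = 4.306² = 18.54.
Round up.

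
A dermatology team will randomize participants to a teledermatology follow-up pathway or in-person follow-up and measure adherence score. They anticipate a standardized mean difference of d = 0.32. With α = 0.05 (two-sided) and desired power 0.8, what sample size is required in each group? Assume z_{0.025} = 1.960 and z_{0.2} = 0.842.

n = 154 per group

For two independent groups with equal n: n = 2·((z_{α/2} + z_β) / d)².
z_{α/2} + z_β = 1.960 + 0.842 = 2.802.
n = 2 × (2.802 / 0.32)² = 2 × 8.756² = 2 × 76.67 = 153.3.
Round up to the next whole participant.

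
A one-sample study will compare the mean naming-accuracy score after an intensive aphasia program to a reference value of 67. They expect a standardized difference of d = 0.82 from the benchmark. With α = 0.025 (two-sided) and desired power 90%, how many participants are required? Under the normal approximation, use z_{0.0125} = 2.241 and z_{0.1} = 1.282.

n = 19

For a one-sample test: n = ((z_{α/2} + z_β) / d)².
z_{α/2} + z_β = 2.241 + 1.282 = 3.523.
n = (3.523 / 0.82)² = 4.296² = 18.46.
Round up.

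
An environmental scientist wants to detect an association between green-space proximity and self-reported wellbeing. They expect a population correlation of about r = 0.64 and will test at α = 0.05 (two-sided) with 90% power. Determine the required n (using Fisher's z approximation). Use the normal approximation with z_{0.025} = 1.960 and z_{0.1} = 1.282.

n = 22

Fisher's z: C = ½·ln((1+r)/(1−r)) = ½·ln(4.5556) = 0.7582.
n = ((z_{α/2} + z_β)/C)² + 3.
(1.960 + 1.282) / 0.7582 = 3.242 / 0.7582 = 4.276.
n = 4.276² + 3 = 18.28 + 3 = 21.3.
Round up.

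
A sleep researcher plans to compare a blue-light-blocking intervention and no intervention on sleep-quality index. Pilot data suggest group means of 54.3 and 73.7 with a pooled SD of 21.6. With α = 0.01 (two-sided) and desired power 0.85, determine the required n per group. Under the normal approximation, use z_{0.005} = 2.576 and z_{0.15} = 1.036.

Cohen's d = |M₁ − M₂| / SD_pooled = |54.3 − 73.7| / 21.6 = 19.4 / 21.6 = 0.898.
For two independent groups with equal n: n = 2·((z_{α/2} + z_β) / d)².
z_{α/2} + z_β = 2.576 + 1.036 = 3.612.
n = 2 × (3.612 / 0.898)² = 2 × 4.022² = 2 × 16.18 = 32.4.
Round up to the next whole participant.

n = 33 per group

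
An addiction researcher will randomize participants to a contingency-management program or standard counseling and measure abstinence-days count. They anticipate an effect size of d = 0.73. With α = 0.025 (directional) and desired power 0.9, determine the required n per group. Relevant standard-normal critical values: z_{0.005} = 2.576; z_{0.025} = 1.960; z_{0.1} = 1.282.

For two independent groups with equal n: n = 2·((z_{α} + z_β) / d)².
z_{α} + z_β = 1.960 + 1.282 = 3.242.
n = 2 × (3.242 / 0.73)² = 2 × 4.441² = 2 × 19.72 = 39.4.
Round up to the next whole participant.

n = 40 per group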